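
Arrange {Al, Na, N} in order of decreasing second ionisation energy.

Na > N > Al

The second ionization energy removes an electron from the +1 ion. For each element: Al⁺ still has 2 valence electrons; Na⁺ is the bare [Ne] core; N⁺ still has 4 valence electrons.
Pulling an electron out of a noble-gas core costs far more than removing a remaining valence electron, so Na sits at the high end of IE_2.
Valence configurations: Al⁺ [Ne]3s², N⁺ [He]2s²2p².
Approximate IE_2 values (kJ/mol): Al 1817, Na 4562, N 2856.
Overall IE_2 order: Al < N < Na.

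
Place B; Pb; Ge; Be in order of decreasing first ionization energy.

Be > B > Ge > Pb

Be is in period 2, group 2; B is in period 2, group 13; Ge is in period 4, group 14; Pb is in period 6, group 14.
Across a period the outer electron is held more tightly (higher IE₁); down a group it sits in a higher shell, more shielded, and comes off more easily.
Neither a single period nor a single group — weigh both effects.
Ge > Pb: they share group 14; the group trend gives Ge the larger value.
B > Ge: the two effects oppose for this pair; the down-group effect wins (801 vs 762 kJ/mol).
Be > B: this pair runs against the simple trend — see the exception note.
Note the exception: Be has a higher first ionization energy than B, contrary to the simple trend — removing B's lone 2p electron is easier than breaking Be's filled 2s².
Approximate values (kJ/mol): Be 900, B 801, Ge 762, Pb 716.
So from highest to lowest: Be > B > Ge > Pb.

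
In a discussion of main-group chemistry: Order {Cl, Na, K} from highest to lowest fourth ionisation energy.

The fourth ionization energy removes an electron from the +3 ion. For each element: Cl³⁺ still has 4 valence electrons; Na³⁺ is already 2 electrons into the core; K³⁺ is already 2 electrons into the core.
Pulling an electron out of a noble-gas core costs far more than removing a remaining valence electron, so K and Na sit at the high end of IE_4.
Tabulated IE_4 (kJ/mol): Cl 5159, Na 9543, K 5877.
So the fourth ionization energies run Cl < K < Na.

Na > K > Cl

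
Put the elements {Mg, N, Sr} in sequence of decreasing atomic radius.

Across a period the added protons contract the valence shell; down a group each new principal shell makes the atom larger.
Neither a single period nor a single group — weigh both effects.
Mg > N: both effects reinforce here, so Mg is clearly the larger of the two.
Sr > Mg: Sr sits below Mg in group 2, so the down-group effect alone puts Sr larger.
Approximate values (pm): N 71, Mg 139, Sr 185.
So from largest to smallest: Sr > Mg > N.

Sr > Mg > N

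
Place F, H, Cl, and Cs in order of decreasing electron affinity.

H is in period 1, group 1; F is in period 2, group 17; Cl is in period 3, group 17; Cs is in period 6, group 1.
EA tends to increase across a period and decrease down a group, though the pattern is less regular than for IE or radius.
Here both period and group differ, so the two effects have to be weighed against each other.
H > Cs: they share group 1; the group trend gives H the larger value.
F > H: the two effects oppose for this pair; the across-period effect wins (328 vs 73 kJ/mol).
Cl > F: this pair runs against the simple trend — see the exception note.
Note the exception: Cl has a higher electron affinity than F, contrary to the simple trend — F's small 2p subshell makes the incoming electron feel strong e⁻–e⁻ repulsion, so Cl actually releases more energy on gaining an electron.
For reference (kJ/mol): H 73, F 328, Cl 349, Cs 46.
So from highest to lowest: Cl > F > H > Cs.

Cl > F > H > Cs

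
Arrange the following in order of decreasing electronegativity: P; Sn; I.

P is in period 3, group 15; Sn is in period 5, group 14; I is in period 5, group 17.
Electronegativity increases across a period and decreases down a group, tracking effective nuclear charge and atomic size.
These span different periods and groups, so the two trends combine.
P > Sn: relative to Sn, both the across-period and down-group shifts push P's electronegativity up.
I > P: the two effects oppose for this pair; the across-period effect wins (2.66 vs 2.19).
For reference (Pauling): P 2.19, Sn 1.96, I 2.66.
So from highest to lowest: I > P > Sn.

I > P > Sn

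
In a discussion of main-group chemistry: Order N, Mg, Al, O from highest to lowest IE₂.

O, N, Al, Mg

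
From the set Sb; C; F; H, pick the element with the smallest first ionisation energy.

Sb

H is in period 1, group 1; C is in period 2, group 14; F is in period 2, group 17; Sb is in period 5, group 15.
IE₁ increases left→right with effective nuclear charge and decreases top→bottom as the valence shell moves farther out.
These span different periods and groups, so the two trends combine.
C > Sb: the two effects oppose for this pair; the down-group effect wins (1086 vs 831 kJ/mol).
H > C: the two effects oppose for this pair; the down-group effect wins (1312 vs 1086 kJ/mol).
F > H: period and group pull opposite ways; the across-period shift dominates (1681 vs 1312 kJ/mol).
Approximate values (kJ/mol): H 1312, C 1086, F 1681, Sb 831.
The smallest first ionisation energy among these belongs to Sb.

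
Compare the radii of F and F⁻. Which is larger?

F⁻

Forming F⁻ adds 1 electron to F. More electron–electron repulsion in the same shell, with unchanged nuclear charge, lets the cloud expand.
An anion is larger than its parent atom: F⁻ > F.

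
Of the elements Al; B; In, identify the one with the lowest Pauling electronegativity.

Al

B is in period 2, group 13; Al is in period 3, group 13; In is in period 5, group 13.
EN rises left→right (higher Z_eff, smaller atoms) and falls top→bottom (larger, more shielded atoms).
All are in group 13; the group trend (electronegativity increases up the group) applies, with the exception below.
Note the exception: In has a higher electronegativity than Al, contrary to the simple trend — poor shielding by filled d (and f) subshells raises the heavier element's effective nuclear charge more than the simple down-group trend predicts.
Approximate values (Pauling): B 2.04, Al 1.61, In 1.78.
The lowest Pauling electronegativity among these belongs to Al.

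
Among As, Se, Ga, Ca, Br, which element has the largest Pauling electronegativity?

Br

Smaller atoms with higher effective nuclear charge are more electronegative.
All lie in period 4, so electronegativity increases left to right.
The largest Pauling electronegativity among these belongs to Br.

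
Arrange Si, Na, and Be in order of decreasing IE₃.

IE_3 is the cost of taking one more electron from the +2 cation: Si²⁺ still has 2 valence electrons; Na²⁺ is already 1 electron into the core; Be²⁺ is the bare [He] core.
Breaking into a closed-shell core is much more expensive than removing a leftover valence electron — Na and Be have the largest IE_3 here.
The numbers (kJ/mol): Si 3232, Na 6910, Be 14849.
Hence IE_3: Si < Na < Be.

Be > Na > Si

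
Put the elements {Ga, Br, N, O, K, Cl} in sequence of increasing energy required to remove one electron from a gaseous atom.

N is in period 2, group 15; O is in period 2, group 16; Cl is in period 3, group 17; K is in period 4, group 1; Ga is in period 4, group 13; Br is in period 4, group 17.
Removing the outermost electron gets harder across a period and easier down a group.
Here both period and group differ, so the two effects have to be weighed against each other.
Ga > K: Ga lies to the right of K in period 4, so the across-period effect alone puts Ga higher.
Br > Ga: both are in period 4; the period trend gives Br the larger value.
Cl > Br: they share group 17; the group trend gives Cl the larger value.
O > Cl: period and group pull opposite ways; the down-group shift dominates (1314 vs 1251 kJ/mol).
N > O: this pair runs against the simple trend — see the exception note.
Note the exception: N has a higher first ionization energy than O, contrary to the simple trend — pairing an electron in O's 2p⁴ costs repulsion energy, so O ionizes more easily than half-filled N (2p³).
Approximate values (kJ/mol): N 1402, O 1314, Cl 1251, K 419, Ga 579, Br 1140.
So from lowest to highest: K < Ga < Br < Cl < O < N.

K, Ga, Br, Cl, O, N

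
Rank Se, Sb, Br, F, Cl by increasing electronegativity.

F is in period 2, group 17; Cl is in period 3, group 17; Se is in period 4, group 16; Br is in period 4, group 17; Sb is in period 5, group 15.
Electronegativity increases across a period and decreases down a group, tracking effective nuclear charge and atomic size.
Neither a single period nor a single group — weigh both effects.
Se > Sb: both effects reinforce here, so Se is clearly the higher of the two.
Br > Se: Br lies to the right of Se in period 4, so the across-period effect alone puts Br higher.
Cl > Br: they share group 17; the group trend gives Cl the larger value.
F > Cl: they share group 17; the group trend gives F the larger value.
Tabulated electronegativity (Pauling): F 3.98, Cl 3.16, Se 2.55, Br 2.96, Sb 2.05.
So from lowest to highest: Sb < Se < Br < Cl < F.

Sb < Se < Br < Cl < F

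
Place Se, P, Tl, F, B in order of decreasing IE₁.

B is in period 2, group 13; F is in period 2, group 17; P is in period 3, group 15; Se is in period 4, group 16; Tl is in period 6, group 13.
Across a period the outer electron is held more tightly (higher IE₁); down a group it sits in a higher shell, more shielded, and comes off more easily.
These span different periods and groups, so the two trends combine.
B > Tl: they share group 13; the group trend gives B the larger value.
Se > B: period and group pull opposite ways; the across-period shift dominates (941 vs 801 kJ/mol).
P > Se: the two effects oppose for this pair; the down-group effect wins (1012 vs 941 kJ/mol).
F > P: both effects reinforce here, so F is clearly the higher of the two.
Tabulated first ionization energy (kJ/mol): B 801, F 1681, P 1012, Se 941, Tl 589.
So from highest to lowest: F > P > Se > B > Tl.

F > P > Se > B > Tl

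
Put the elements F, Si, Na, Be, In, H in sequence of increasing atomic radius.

H < F < Be < Si < In < Na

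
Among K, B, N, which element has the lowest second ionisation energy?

Consider each +1 ion: K⁺ is the bare [Ar] core; B⁺ still has 2 valence electrons; N⁺ still has 4 valence electrons.
Breaking into a closed-shell core is much more expensive than removing a leftover valence electron — K has the largest IE_2 here.
Valence configurations: B⁺ [He]2s², N⁺ [He]2s²2p².
Tabulated IE_2 (kJ/mol): K 3052, B 2427, N 2856.
So the second ionization energies run B < N < K.

B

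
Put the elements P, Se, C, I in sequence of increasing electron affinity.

C is in period 2, group 14; P is in period 3, group 15; Se is in period 4, group 16; I is in period 5, group 17.
EA tends to increase across a period and decrease down a group, though the pattern is less regular than for IE or radius.
A diagonal step moves right (one effect) and down (the opposite effect) at once.
C > P: period and group pull opposite ways; the down-group shift dominates (122 vs 72 kJ/mol).
Se > C: period and group pull opposite ways; the across-period shift dominates (195 vs 122 kJ/mol).
I > Se: period and group pull opposite ways; the across-period shift dominates (295 vs 195 kJ/mol).
For reference (kJ/mol): C 122, P 72, Se 195, I 295.
So from lowest to highest: P < C < Se < I.

P < C < Se < I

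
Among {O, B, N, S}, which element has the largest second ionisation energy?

O

IE_2 is the cost of taking one more electron from the +1 cation: O⁺ still has 5 valence electrons; B⁺ still has 2 valence electrons; N⁺ still has 4 valence electrons; S⁺ still has 5 valence electrons.
All are still removing valence electrons, so compare the +1 ions as you would atoms: IE_2 generally rises across a period (higher Z_eff) and falls down a group (larger shell), subject to the usual subshell exceptions.
Valence configurations: O⁺ [He]2s²2p³, B⁺ [He]2s², N⁺ [He]2s²2p², S⁺ [Ne]3s²3p³.
Approximate IE_2 values (kJ/mol): O 3388, B 2427, N 2856, S 2252.
Overall IE_2 order: S < B < N < O.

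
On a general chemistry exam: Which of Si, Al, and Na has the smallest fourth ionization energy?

Consider each +3 ion: Si³⁺ still has 1 valence electron; Al³⁺ is the bare [Ne] core; Na³⁺ is already 2 electrons into the core.
Pulling an electron out of a noble-gas core costs far more than removing a remaining valence electron, so Na and Al sit at the high end of IE_4.
Tabulated IE_4 (kJ/mol): Si 4356, Al 11577, Na 9543.
So the fourth ionization energies run Si < Na < Al.

Si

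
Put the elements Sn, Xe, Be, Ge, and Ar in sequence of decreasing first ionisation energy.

Be is in period 2, group 2; Ar is in period 3, group 18; Ge is in period 4, group 14; Sn is in period 5, group 14; Xe is in period 5, group 18.
First ionization energy rises across a period (greater Z_eff holds electrons more tightly) and falls down a group (valence electrons are farther from the nucleus).
Here both period and group differ, so the two effects have to be weighed against each other.
Ge > Sn: they share group 14; the group trend gives Ge the larger value.
Be > Ge: the two effects oppose for this pair; the down-group effect wins (900 vs 762 kJ/mol).
Xe > Be: the two effects oppose for this pair; the across-period effect wins (1170 vs 900 kJ/mol).
Ar > Xe: Ar sits above Xe in group 18, so the down-group effect alone puts Ar higher.
Tabulated first ionization energy (kJ/mol): Be 900, Ar 1521, Ge 762, Sn 709, Xe 1170.
So from highest to lowest: Ar > Xe > Be > Ge > Sn.

Ar > Xe > Be > Ge > Sn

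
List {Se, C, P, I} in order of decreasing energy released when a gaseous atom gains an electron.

I > Se > C > P

C is in period 2, group 14; P is in period 3, group 15; Se is in period 4, group 16; I is in period 5, group 17.
Electron affinity generally becomes more exothermic across a period toward the halogens and less exothermic down a group.
A diagonal step moves right (one effect) and down (the opposite effect) at once.
C > P: period and group pull opposite ways; the down-group shift dominates (122 vs 72 kJ/mol).
Se > C: the two effects oppose for this pair; the across-period effect wins (195 vs 122 kJ/mol).
I > Se: period and group pull opposite ways; the across-period shift dominates (295 vs 195 kJ/mol).
Tabulated electron affinity (kJ/mol): C 122, P 72, Se 195, I 295.
So from highest to lowest: I > Se > C > P.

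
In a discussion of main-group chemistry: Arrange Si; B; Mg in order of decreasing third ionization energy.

Consider each +2 ion: Si²⁺ still has 2 valence electrons; B²⁺ still has 1 valence electron; Mg²⁺ is the bare [Ne] core.
Core electrons are held far more tightly than valence electrons, so Mg tops the IE_3 order.
Valence configurations: Si²⁺ [Ne]3s², B²⁺ [He]2s¹.
Tabulated IE_3 (kJ/mol): Si 3232, B 3660, Mg 7733.
So the third ionization energies run Si < B < Mg.

Mg > B > Si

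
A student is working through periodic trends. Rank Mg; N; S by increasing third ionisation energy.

S, N, Mg

The third ionization energy removes an electron from the +2 ion. For each element: Mg²⁺ is the bare [Ne] core; N²⁺ still has 3 valence electrons; S²⁺ still has 4 valence electrons.
Core electrons are held far more tightly than valence electrons, so Mg tops the IE_3 order.
Valence configurations: N²⁺ [He]2s²2p¹, S²⁺ [Ne]3s²3p².
Tabulated IE_3 (kJ/mol): Mg 7733, N 4578, S 3357.
So the third ionization energies run S < N < Mg.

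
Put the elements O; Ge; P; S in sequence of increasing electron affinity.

O is in period 2, group 16; P is in period 3, group 15; S is in period 3, group 16; Ge is in period 4, group 14.
Adding an electron releases more energy for atoms nearer the top right (short of the noble gases).
Neither a single period nor a single group — weigh both effects.
Ge > P: this pair runs against the simple trend — see the exception note.
O > Ge: relative to Ge, both the across-period and down-group shifts push O's electron affinity up.
S > O: this pair runs against the simple trend — see the exception note.
Note the exception: Ge has a higher electron affinity than P, contrary to the simple trend — adding an electron to P's half-filled np³ subshell costs electron-pairing energy.
Note the exception: S has a higher electron affinity than O, contrary to the simple trend — the compact 2p subshell of O repels the added electron more than S's larger 3p does.
Tabulated electron affinity (kJ/mol): O 141, P 72, S 200, Ge 119.
So from lowest to highest: P < Ge < O < S.

P < Ge < O < S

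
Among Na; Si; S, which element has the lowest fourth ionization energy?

Si

Consider each +3 ion: Na³⁺ is already 2 electrons into the core; Si³⁺ still has 1 valence electron; S³⁺ still has 3 valence electrons.
Pulling an electron out of a noble-gas core costs far more than removing a remaining valence electron, so Na sits at the high end of IE_4.
Valence configurations: Si³⁺ [Ne]3s¹, S³⁺ [Ne]3s²3p¹.
Approximate IE_4 values (kJ/mol): Na 9543, Si 4356, S 4556.
Overall IE_4 order: Si < S < Na.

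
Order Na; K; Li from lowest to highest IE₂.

K < Na < Li

The second ionization energy removes an electron from the +1 ion. For each element: Na⁺ is the bare [Ne] core; K⁺ is the bare [Ar] core; Li⁺ is the bare [He] core.
All of these are removing an electron from a noble-gas core or deeper; the smaller core (lower principal quantum number) is held far more tightly, and within a period the higher nuclear charge binds the same core more tightly.
Tabulated IE_2 (kJ/mol): Na 4562, K 3052, Li 7298.
So the second ionization energies run K < Na < Li.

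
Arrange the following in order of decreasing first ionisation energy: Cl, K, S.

S is in period 3, group 16; Cl is in period 3, group 17; K is in period 4, group 1.
IE₁ increases left→right with effective nuclear charge and decreases top→bottom as the valence shell moves farther out.
Neither a single period nor a single group — weigh both effects.
S > K: relative to K, both the across-period and down-group shifts push S's first ionization energy up.
Cl > S: Cl lies to the right of S in period 3, so the across-period effect alone puts Cl higher.
For reference (kJ/mol): S 1000, Cl 1251, K 419.
So from highest to lowest: Cl > S > K.

Cl > S > K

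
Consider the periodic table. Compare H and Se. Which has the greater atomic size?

Atomic radius shrinks across a period as nuclear charge pulls the same shell inward, and grows down a group as new shells are added.
Here both period and group differ, so the two effects have to be weighed against each other.
Se > H: the two effects oppose for this pair; the down-group effect wins (116 vs 32 pm).
Tabulated atomic radius (pm): H 32, Se 116.
So Se has the greater atomic size (Se > H).

Se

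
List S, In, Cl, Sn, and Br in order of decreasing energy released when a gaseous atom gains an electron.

Cl, Br, S, Sn, In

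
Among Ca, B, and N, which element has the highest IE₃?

Ca

Consider each +2 ion: Ca²⁺ is the bare [Ar] core; B²⁺ still has 1 valence electron; N²⁺ still has 3 valence electrons.
Pulling an electron out of a noble-gas core costs far more than removing a remaining valence electron, so Ca sits at the high end of IE_3.
Valence configurations: B²⁺ [He]2s¹, N²⁺ [He]2s²2p¹.
The numbers (kJ/mol): Ca 4912, B 3660, N 4578.
Overall IE_3 order: B < N < Ca.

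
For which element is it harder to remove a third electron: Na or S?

IE_3 is the cost of taking one more electron from the +2 cation: Na²⁺ is already 1 electron into the core; S²⁺ still has 4 valence electrons.
Breaking into a closed-shell core is much more expensive than removing a leftover valence electron — Na has the largest IE_3 here.
Approximate IE_3 values (kJ/mol): Na 6910, S 3357.
Overall IE_3 order: S < Na.

Na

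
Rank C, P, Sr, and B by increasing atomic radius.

C < B < P < Sr

B is in period 2, group 13; C is in period 2, group 14; P is in period 3, group 15; Sr is in period 5, group 2.
Radius decreases left→right (rising Z_eff, same n) and increases top→bottom (higher n).
Neither a single period nor a single group — weigh both effects.
B > C: both are in period 2; the period trend gives B the larger value.
P > B: period and group pull opposite ways; the down-group shift dominates (111 vs 85 pm).
Sr > P: both effects reinforce here, so Sr is clearly the larger of the two.
Tabulated atomic radius (pm): B 85, C 75, P 111, Sr 185.
So from smallest to largest: C < B < P < Sr.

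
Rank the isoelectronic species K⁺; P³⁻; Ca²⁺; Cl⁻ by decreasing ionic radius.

P³⁻ > Cl⁻ > K⁺ > Ca²⁺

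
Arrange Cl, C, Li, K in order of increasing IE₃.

Cl < K < C < Li

After 2 electrons have been removed, what remains? Cl²⁺ still has 5 valence electrons; C²⁺ still has 2 valence electrons; Li²⁺ is already 1 electron into the core; K²⁺ is already 1 electron into the core.
Usually core removal costs more than valence removal, but here the competition is close: a tightly held n=2 valence electron can cost more to remove than an n=3 core electron, so the actual values have to decide it.
Valence configurations: Cl²⁺ [Ne]3s²3p³, C²⁺ [He]2s².
Approximate IE_3 values (kJ/mol): Cl 3822, C 4620, Li 11815, K 4420.
Putting it together, IE_3: Cl < K < C < Li.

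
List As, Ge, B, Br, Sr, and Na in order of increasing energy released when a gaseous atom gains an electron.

Sr < B < Na < As < Ge < Br

B is in period 2, group 13; Na is in period 3, group 1; Ge is in period 4, group 14; As is in period 4, group 15; Br is in period 4, group 17; Sr is in period 5, group 2.
EA tends to increase across a period and decrease down a group, though the pattern is less regular than for IE or radius.
Neither a single period nor a single group — weigh both effects.
B > Sr: both effects reinforce here, so B is clearly the higher of the two.
Na > B: this pair runs against the simple trend — see the exception note.
As > Na: the two effects oppose for this pair; the across-period effect wins (78 vs 53 kJ/mol).
Ge > As: this pair runs against the simple trend — see the exception note.
Br > Ge: Br lies to the right of Ge in period 4, so the across-period effect alone puts Br higher.
Note the exception: Na has a higher electron affinity than B, contrary to the simple trend — B's ns²np¹ configuration gives only a small electron affinity — the sparsely filled np subshell binds an added electron weakly.
Note the exception: Ge has a higher electron affinity than As, contrary to the simple trend — adding an electron to As's half-filled 4p³ is unfavourable, so Ge (4p²) has the more exothermic EA.
Approximate values (kJ/mol): B 27, Na 53, Ge 119, As 78, Br 325, Sr 5.
So from lowest to highest: Sr < B < Na < As < Ge < Br.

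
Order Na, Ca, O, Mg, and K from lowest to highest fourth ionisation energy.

K < Ca < O < Na < Mg

Consider each +3 ion: Na³⁺ is already 2 electrons into the core; Ca³⁺ is already 1 electron into the core; O³⁺ still has 3 valence electrons; Mg³⁺ is already 1 electron into the core; K³⁺ is already 2 electrons into the core.
Usually core removal costs more than valence removal, but here the competition is close: a tightly held n=2 valence electron can cost more to remove than an n=3 core electron, so the actual values have to decide it.
Tabulated IE_4 (kJ/mol): Na 9543, Ca 6491, O 7469, Mg 10543, K 5877.
Hence IE_4: K < Ca < O < Na < Mg.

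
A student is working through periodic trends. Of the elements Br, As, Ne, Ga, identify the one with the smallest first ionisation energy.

Removing the outermost electron gets harder across a period and easier down a group.
Here both period and group differ, so the two effects have to be weighed against each other.
As > Ga: As lies to the right of Ga in period 4, so the across-period effect alone puts As higher.
Br > As: both are in period 4; the period trend gives Br the larger value.
Ne > Br: relative to Br, both the across-period and down-group shifts push Ne's first ionization energy up.
Tabulated first ionization energy (kJ/mol): Ne 2081, Ga 579, As 947, Br 1140.
The smallest first ionisation energy among these belongs to Ga.

Ga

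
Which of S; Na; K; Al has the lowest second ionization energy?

IE_2 is the cost of taking one more electron from the +1 cation: S⁺ still has 5 valence electrons; Na⁺ is the bare [Ne] core; K⁺ is the bare [Ar] core; Al⁺ still has 2 valence electrons.
Breaking into a closed-shell core is much more expensive than removing a leftover valence electron — K and Na have the largest IE_2 here.
Valence configurations: S⁺ [Ne]3s²3p³, Al⁺ [Ne]3s².
Approximate IE_2 values (kJ/mol): S 2252, Na 4562, K 3052, Al 1817.
Overall IE_2 order: Al < S < K < Na.

Al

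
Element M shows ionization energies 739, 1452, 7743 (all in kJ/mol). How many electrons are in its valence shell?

2

Look for the largest jump between consecutive ionization energies: IE3/IE2 ≈ 5.3, far larger than any earlier ratio.
That jump marks the point where a core electron is being removed. So the atom has 2 valence electrons.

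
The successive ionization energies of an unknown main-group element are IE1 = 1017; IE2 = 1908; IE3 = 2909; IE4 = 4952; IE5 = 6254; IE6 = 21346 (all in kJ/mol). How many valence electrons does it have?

5

Look for the largest jump between consecutive ionization energies: IE6/IE5 ≈ 3.4, far larger than any earlier ratio.
That jump marks the point where a core electron is being removed. So the atom has 5 valence electrons.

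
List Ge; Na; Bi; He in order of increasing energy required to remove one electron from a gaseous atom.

Removing the outermost electron gets harder across a period and easier down a group.
Here both period and group differ, so the two effects have to be weighed against each other.
Bi > Na: period and group pull opposite ways; the across-period shift dominates (703 vs 496 kJ/mol).
Ge > Bi: period and group pull opposite ways; the down-group shift dominates (762 vs 703 kJ/mol).
He > Ge: relative to Ge, both the across-period and down-group shifts push He's first ionization energy up.
Approximate values (kJ/mol): He 2372, Na 496, Ge 762, Bi 703.
So from lowest to highest: Na < Bi < Ge < He.

Na < Bi < Ge < He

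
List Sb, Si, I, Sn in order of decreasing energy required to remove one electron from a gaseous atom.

Si is in period 3, group 14; Sn is in period 5, group 14; Sb is in period 5, group 15; I is in period 5, group 17.
Removing the outermost electron gets harder across a period and easier down a group.
These span different periods and groups, so the two trends combine.
Si > Sn: they share group 14; the group trend gives Si the larger value.
Sb > Si: the two effects oppose for this pair; the across-period effect wins (831 vs 786 kJ/mol).
I > Sb: both are in period 5; the period trend gives I the larger value.
For reference (kJ/mol): Si 786, Sn 709, Sb 831, I 1008.
So from highest to lowest: I > Sb > Si > Sn.

I, Sb, Si, Sn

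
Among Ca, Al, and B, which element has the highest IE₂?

IE_2 is the cost of taking one more electron from the +1 cation: Ca⁺ still has 1 valence electron; Al⁺ still has 2 valence electrons; B⁺ still has 2 valence electrons.
All are still removing valence electrons, so compare the +1 ions as you would atoms: IE_2 generally rises across a period (higher Z_eff) and falls down a group (larger shell), subject to the usual subshell exceptions.
Valence configurations: Ca⁺ [Ar]4s¹, Al⁺ [Ne]3s², B⁺ [He]2s².
Tabulated IE_2 (kJ/mol): Ca 1145, Al 1817, B 2427.
Hence IE_2: Ca < Al < B.

B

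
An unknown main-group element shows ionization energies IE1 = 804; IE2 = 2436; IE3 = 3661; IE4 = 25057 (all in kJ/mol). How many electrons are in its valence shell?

Look for the largest jump between consecutive ionization energies: IE4/IE3 ≈ 6.8, far larger than any earlier ratio.
That jump marks the point where a core electron is being removed. So the atom has 3 valence electrons.

3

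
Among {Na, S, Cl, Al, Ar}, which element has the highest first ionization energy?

Na is in period 3, group 1; Al is in period 3, group 13; S is in period 3, group 16; Cl is in period 3, group 17; Ar is in period 3, group 18.
IE₁ increases left→right with effective nuclear charge and decreases top→bottom as the valence shell moves farther out.
All lie in period 3, so first ionization energy increases left to right.
The highest first ionization energy among these belongs to Ar.

Ar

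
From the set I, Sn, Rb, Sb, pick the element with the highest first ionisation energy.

I

Rb is in period 5, group 1; Sn is in period 5, group 14; Sb is in period 5, group 15; I is in period 5, group 17.
First ionization energy rises across a period (greater Z_eff holds electrons more tightly) and falls down a group (valence electrons are farther from the nucleus).
All lie in period 5, so first ionization energy increases left to right.
The highest first ionisation energy among these belongs to I.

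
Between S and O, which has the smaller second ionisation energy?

S

The second ionization energy removes an electron from the +1 ion. For each element: S⁺ still has 5 valence electrons; O⁺ still has 5 valence electrons.
All are still removing valence electrons, so compare the +1 ions as you would atoms: IE_2 generally rises across a period (higher Z_eff) and falls down a group (larger shell), subject to the usual subshell exceptions.
Valence configurations: S⁺ [Ne]3s²3p³, O⁺ [He]2s²2p³.
Tabulated IE_2 (kJ/mol): S 2252, O 3388.
So the second ionization energies run S < O.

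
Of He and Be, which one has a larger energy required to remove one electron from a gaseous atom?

Removing the outermost electron gets harder across a period and easier down a group.
Here both period and group differ, so the two effects have to be weighed against each other.
He > Be: both effects reinforce here, so He is clearly the higher of the two.
Tabulated first ionization energy (kJ/mol): He 2372, Be 900.
So He has the larger energy required to remove one electron from a gaseous atom (He > Be).

He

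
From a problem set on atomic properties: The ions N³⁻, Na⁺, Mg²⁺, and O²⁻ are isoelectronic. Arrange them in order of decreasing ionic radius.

All of these have 10 electrons, so size is governed by nuclear charge alone: the more protons, the stronger the pull on the same electron cloud, and the smaller the ion.
Nuclear charges: Mg²⁺ (Z=12), Na⁺ (Z=11), O²⁻ (Z=8), N³⁻ (Z=7).
Largest to smallest: N³⁻ > O²⁻ > Na⁺ > Mg²⁺.

N³⁻ > O²⁻ > Na⁺ > Mg²⁺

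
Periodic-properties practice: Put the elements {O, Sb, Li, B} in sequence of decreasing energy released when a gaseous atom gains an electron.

Li is in period 2, group 1; B is in period 2, group 13; O is in period 2, group 16; Sb is in period 5, group 15.
Electron affinity generally becomes more exothermic across a period toward the halogens and less exothermic down a group.
These span different periods and groups, so the two trends combine.
Li > B: this pair runs against the simple trend — see the exception note.
Sb > Li: period and group pull opposite ways; the across-period shift dominates (103 vs 60 kJ/mol).
O > Sb: relative to Sb, both the across-period and down-group shifts push O's electron affinity up.
Note the exception: Li has a higher electron affinity than B, contrary to the simple trend — B's ns²np¹ configuration gives only a small electron affinity — the sparsely filled np subshell binds an added electron weakly.
Tabulated electron affinity (kJ/mol): Li 60, B 27, O 141, Sb 103.
So from highest to lowest: O > Sb > Li > B.

O, Sb, Li, B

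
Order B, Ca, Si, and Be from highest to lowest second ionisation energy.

B > Be > Si > Ca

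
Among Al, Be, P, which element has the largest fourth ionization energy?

IE_4 is the cost of taking one more electron from the +3 cation: Al³⁺ is the bare [Ne] core; Be³⁺ is already 1 electron into the core; P³⁺ still has 2 valence electrons.
Core electrons are held far more tightly than valence electrons, so Al and Be top the IE_4 order.
Approximate IE_4 values (kJ/mol): Al 11577, Be 21007, P 4964.
Hence IE_4: P < Al < Be.

Be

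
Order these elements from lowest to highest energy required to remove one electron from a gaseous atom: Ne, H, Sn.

IE₁ increases left→right with effective nuclear charge and decreases top→bottom as the valence shell moves farther out.
Here both period and group differ, so the two effects have to be weighed against each other.
H > Sn: period and group pull opposite ways; the down-group shift dominates (1312 vs 709 kJ/mol).
Ne > H: the two effects oppose for this pair; the across-period effect wins (2081 vs 1312 kJ/mol).
Tabulated first ionization energy (kJ/mol): H 1312, Ne 2081, Sn 709.
So from lowest to highest: Sn < H < Ne.

Sn < H < Ne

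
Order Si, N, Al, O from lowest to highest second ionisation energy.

The second ionization energy removes an electron from the +1 ion. For each element: Si⁺ still has 3 valence electrons; N⁺ still has 4 valence electrons; Al⁺ still has 2 valence electrons; O⁺ still has 5 valence electrons.
All are still removing valence electrons, so compare the +1 ions as you would atoms: IE_2 generally rises across a period (higher Z_eff) and falls down a group (larger shell), subject to the usual subshell exceptions.
Valence configurations: Si⁺ [Ne]3s²3p¹, N⁺ [He]2s²2p², Al⁺ [Ne]3s², O⁺ [He]2s²2p³.
Si⁺ loses a lone 3p electron whereas Al⁺ must break into a filled 3s² pair, so IE_2(Al) > IE_2(Si) even though Si has the higher nuclear charge.
Approximate IE_2 values (kJ/mol): Si 1577, N 2856, Al 1817, O 3388.
Putting it together, IE_2: Si < Al < N < O.

Si, Al, N, O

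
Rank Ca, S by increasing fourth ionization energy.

S < Ca

IE_4 is the cost of taking one more electron from the +3 cation: Ca³⁺ is already 1 electron into the core; S³⁺ still has 3 valence electrons.
Breaking into a closed-shell core is much more expensive than removing a leftover valence electron — Ca has the largest IE_4 here.
Tabulated IE_4 (kJ/mol): Ca 6491, S 4556.
Hence IE_4: S < Ca.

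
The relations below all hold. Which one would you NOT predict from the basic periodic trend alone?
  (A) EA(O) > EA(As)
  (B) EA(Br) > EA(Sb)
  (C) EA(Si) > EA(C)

(C)

The general trend: electron affinity increases across a period and decreases down a group.
(A) O (period 2, group 16) vs As (period 4, group 15): the stated order agrees with the simple trend.
(B) Br (period 4, group 17) vs Sb (period 5, group 15): the stated order agrees with the simple trend.
(C) Si (period 3, group 14) vs C (period 2, group 14): the stated order contradicts the simple trend.
The exception is (C): Si's larger, more diffuse 3p orbitals accept an added electron slightly more readily than C's compact 2p.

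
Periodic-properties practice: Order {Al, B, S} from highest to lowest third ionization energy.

B > S > Al

IE_3 is the cost of taking one more electron from the +2 cation: Al²⁺ still has 1 valence electron; B²⁺ still has 1 valence electron; S²⁺ still has 4 valence electrons.
All are still removing valence electrons, so compare the +2 ions as you would atoms: IE_3 generally rises across a period (higher Z_eff) and falls down a group (larger shell), subject to the usual subshell exceptions.
Valence configurations: Al²⁺ [Ne]3s¹, B²⁺ [He]2s¹, S²⁺ [Ne]3s²3p².
The numbers (kJ/mol): Al 2745, B 3660, S 3357.
Putting it together, IE_3: Al < S < B.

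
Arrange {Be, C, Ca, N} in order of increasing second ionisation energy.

Ca, Be, C, N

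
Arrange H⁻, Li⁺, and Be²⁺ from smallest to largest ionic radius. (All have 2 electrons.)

All of these have 2 electrons, so size is governed by nuclear charge alone: the more protons, the stronger the pull on the same electron cloud, and the smaller the ion.
Nuclear charges: Be²⁺ (Z=4), Li⁺ (Z=3), H⁻ (Z=1).
Smallest to largest: Be²⁺ < Li⁺ < H⁻.

Be²⁺, Li⁺, H⁻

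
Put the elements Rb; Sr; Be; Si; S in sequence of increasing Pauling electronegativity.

Rb, Sr, Be, Si, S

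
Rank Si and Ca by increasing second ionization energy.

Ca < Si

After 1 electron has been removed, what remains? Si⁺ still has 3 valence electrons; Ca⁺ still has 1 valence electron.
All are still removing valence electrons, so compare the +1 ions as you would atoms: IE_2 generally rises across a period (higher Z_eff) and falls down a group (larger shell), subject to the usual subshell exceptions.
Valence configurations: Si⁺ [Ne]3s²3p¹, Ca⁺ [Ar]4s¹.
The numbers (kJ/mol): Si 1577, Ca 1145.
So the second ionization energies run Ca < Si.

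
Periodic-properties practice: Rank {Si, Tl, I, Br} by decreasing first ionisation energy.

Si is in period 3, group 14; Br is in period 4, group 17; I is in period 5, group 17; Tl is in period 6, group 13.
Removing the outermost electron gets harder across a period and easier down a group.
These span different periods and groups, so the two trends combine.
Si > Tl: both effects reinforce here, so Si is clearly the higher of the two.
I > Si: period and group pull opposite ways; the across-period shift dominates (1008 vs 786 kJ/mol).
Br > I: Br sits above I in group 17, so the down-group effect alone puts Br higher.
Approximate values (kJ/mol): Si 786, Br 1140, I 1008, Tl 589.
So from highest to lowest: Br > I > Si > Tl.

Br > I > Si > Tl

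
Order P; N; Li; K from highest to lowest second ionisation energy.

Consider each +1 ion: P⁺ still has 4 valence electrons; N⁺ still has 4 valence electrons; Li⁺ is the bare [He] core; K⁺ is the bare [Ar] core.
Core electrons are held far more tightly than valence electrons, so K and Li top the IE_2 order.
Valence configurations: P⁺ [Ne]3s²3p², N⁺ [He]2s²2p².
Tabulated IE_2 (kJ/mol): P 1907, N 2856, Li 7298, K 3052.
Putting it together, IE_2: P < N < K < Li.

Li > K > N > P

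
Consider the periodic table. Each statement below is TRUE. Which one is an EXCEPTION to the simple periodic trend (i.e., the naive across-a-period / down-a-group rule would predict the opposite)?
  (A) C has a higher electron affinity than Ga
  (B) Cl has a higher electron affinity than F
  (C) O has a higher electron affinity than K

The general trend: electron affinity increases across a period and decreases down a group.
(A) C (period 2, group 14) vs Ga (period 4, group 13): the stated order agrees with the simple trend.
(B) Cl (period 3, group 17) vs F (period 2, group 17): the stated order contradicts the simple trend.
(C) O (period 2, group 16) vs K (period 4, group 1): the stated order agrees with the simple trend.
The exception is (B): F's small 2p subshell makes the incoming electron feel strong e⁻–e⁻ repulsion, so Cl actually releases more energy on gaining an electron.

(B)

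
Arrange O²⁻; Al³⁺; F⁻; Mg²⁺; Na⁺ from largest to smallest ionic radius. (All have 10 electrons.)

O²⁻ > F⁻ > Na⁺ > Mg²⁺ > Al³⁺

All of these have 10 electrons, so size is governed by nuclear charge alone: the more protons, the stronger the pull on the same electron cloud, and the smaller the ion.
Nuclear charges: Al³⁺ (Z=13), Mg²⁺ (Z=12), Na⁺ (Z=11), F⁻ (Z=9), O²⁻ (Z=8).
Largest to smallest: O²⁻ > F⁻ > Na⁺ > Mg²⁺ > Al³⁺.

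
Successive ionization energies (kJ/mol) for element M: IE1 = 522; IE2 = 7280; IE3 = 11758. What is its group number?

Group 1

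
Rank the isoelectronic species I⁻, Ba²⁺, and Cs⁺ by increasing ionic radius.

Ba²⁺ < Cs⁺ < I⁻

All of these have 54 electrons, so size is governed by nuclear charge alone: the more protons, the stronger the pull on the same electron cloud, and the smaller the ion.
Nuclear charges: Ba²⁺ (Z=56), Cs⁺ (Z=55), I⁻ (Z=53).
Smallest to largest: Ba²⁺ < Cs⁺ < I⁻.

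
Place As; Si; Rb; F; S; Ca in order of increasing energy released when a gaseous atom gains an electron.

EA tends to increase across a period and decrease down a group, though the pattern is less regular than for IE or radius.
Here both period and group differ, so the two effects have to be weighed against each other.
Rb > Ca: this pair runs against the simple trend — see the exception note.
As > Rb: relative to Rb, both the across-period and down-group shifts push As's electron affinity up.
Si > As: the two effects oppose for this pair; the down-group effect wins (134 vs 78 kJ/mol).
S > Si: S lies to the right of Si in period 3, so the across-period effect alone puts S higher.
F > S: relative to S, both the across-period and down-group shifts push F's electron affinity up.
Note the exception: Rb has a higher electron affinity than Ca, contrary to the simple trend — adding an electron to Ca (ns²) has to open a new, higher-energy np subshell, which is unfavourable.
Tabulated electron affinity (kJ/mol): F 328, Si 134, S 200, Ca 2, As 78, Rb 47.
So from lowest to highest: Ca < Rb < As < Si < S < F.

Ca < Rb < As < Si < S < F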